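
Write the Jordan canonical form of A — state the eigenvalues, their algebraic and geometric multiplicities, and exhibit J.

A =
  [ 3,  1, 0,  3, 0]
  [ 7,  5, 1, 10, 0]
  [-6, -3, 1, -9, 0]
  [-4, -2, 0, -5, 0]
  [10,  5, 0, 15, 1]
J_3(1) ⊕ J_1(1) ⊕ J_1(1)

The characteristic polynomial is
  det(x·I − A) = x^5 - 5*x^4 + 10*x^3 - 10*x^2 + 5*x - 1 = (x - 1)^5

Eigenvalues and multiplicities (the geometric multiplicity of λ is n − rank(A − λI), which equals the number of Jordan blocks for λ):
  λ = 1: algebraic multiplicity = 5, geometric multiplicity = 3

Determining the block sizes for each eigenvalue:
  λ = 1: with am = 5 and gm = 3, the partition is not yet determined (e.g. several partitions of 5 into 3 parts exist). Let N = A − (1)·I. Computing rank(N^1) = 2, rank(N^2) = 1, rank(N^3) = 0; the number of blocks of size ≥ j is rank(N^{j−1}) − rank(N^j), giving [3, 1, 1]. So we have 1 block(s) of size 3, 2 block(s) of size 1 → block sizes [3, 1, 1]

Assembling the blocks gives a Jordan form
J =
  [1, 1, 0, 0, 0]
  [0, 1, 1, 0, 0]
  [0, 0, 1, 0, 0]
  [0, 0, 0, 1, 0]
  [0, 0, 0, 0, 1]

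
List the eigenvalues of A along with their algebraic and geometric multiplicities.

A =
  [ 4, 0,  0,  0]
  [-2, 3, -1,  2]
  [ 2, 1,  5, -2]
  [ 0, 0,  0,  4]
λ = 4: alg = 4, geom = 3

Step 1 — factor the characteristic polynomial to read off the algebraic multiplicities:
  χ_A(x) = (x - 4)^4

Step 2 — compute geometric multiplicities via the rank-nullity identity g(λ) = n − rank(A − λI):
  rank(A − (4)·I) = 1, so dim ker(A − (4)·I) = n − 1 = 3

Summary:
  λ = 4: algebraic multiplicity = 4, geometric multiplicity = 3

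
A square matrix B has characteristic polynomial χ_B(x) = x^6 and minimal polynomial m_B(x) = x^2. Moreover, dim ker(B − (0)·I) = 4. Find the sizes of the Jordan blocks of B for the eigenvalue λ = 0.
Block sizes for λ = 0: [2, 2, 1, 1]

Step 1 — from the characteristic polynomial, algebraic multiplicity of λ = 0 is 6. From dim ker(B − (0)·I) = 4, there are exactly 4 Jordan blocks for λ = 0.
Step 2 — from the minimal polynomial, the factor (x − 0)^2 tells us the largest block for λ = 0 has size 2.
Step 3 — with total size 6, 4 blocks, and largest block 2, the block sizes (in nonincreasing order) are [2, 2, 1, 1].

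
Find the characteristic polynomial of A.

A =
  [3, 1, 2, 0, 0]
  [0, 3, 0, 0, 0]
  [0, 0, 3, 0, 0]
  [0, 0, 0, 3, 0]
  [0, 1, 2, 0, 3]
x^5 - 15*x^4 + 90*x^3 - 270*x^2 + 405*x - 243

Expanding det(x·I − A) (e.g. by cofactor expansion or by noting that A is similar to its Jordan form J, which has the same characteristic polynomial as A) gives
  χ_A(x) = x^5 - 15*x^4 + 90*x^3 - 270*x^2 + 405*x - 243
which factors as (x - 3)^5. The eigenvalues (with algebraic multiplicities) are λ = 3 with multiplicity 5.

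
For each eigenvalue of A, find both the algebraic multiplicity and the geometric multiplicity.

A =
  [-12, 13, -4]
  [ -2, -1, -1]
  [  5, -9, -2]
λ = -5: alg = 3, geom = 1

Step 1 — factor the characteristic polynomial to read off the algebraic multiplicities:
  χ_A(x) = (x + 5)^3

Step 2 — compute geometric multiplicities via the rank-nullity identity g(λ) = n − rank(A − λI):
  rank(A − (-5)·I) = 2, so dim ker(A − (-5)·I) = n − 2 = 1

Summary:
  λ = -5: algebraic multiplicity = 3, geometric multiplicity = 1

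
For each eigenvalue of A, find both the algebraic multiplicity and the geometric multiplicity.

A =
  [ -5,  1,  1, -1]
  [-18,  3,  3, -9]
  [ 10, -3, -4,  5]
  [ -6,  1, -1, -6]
λ = -3: alg = 4, geom = 2

Step 1 — factor the characteristic polynomial to read off the algebraic multiplicities:
  χ_A(x) = (x + 3)^4

Step 2 — compute geometric multiplicities via the rank-nullity identity g(λ) = n − rank(A − λI):
  rank(A − (-3)·I) = 2, so dim ker(A − (-3)·I) = n − 2 = 2

Summary:
  λ = -3: algebraic multiplicity = 4, geometric multiplicity = 2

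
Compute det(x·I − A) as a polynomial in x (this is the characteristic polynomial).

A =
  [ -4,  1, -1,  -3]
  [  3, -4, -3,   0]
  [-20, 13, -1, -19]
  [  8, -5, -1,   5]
x^4 + 4*x^3 - 16*x - 16

Expanding det(x·I − A) (e.g. by cofactor expansion or by noting that A is similar to its Jordan form J, which has the same characteristic polynomial as A) gives
  χ_A(x) = x^4 + 4*x^3 - 16*x - 16
which factors as (x - 2)*(x + 2)^3. The eigenvalues (with algebraic multiplicities) are λ = -2 with multiplicity 3, λ = 2 with multiplicity 1.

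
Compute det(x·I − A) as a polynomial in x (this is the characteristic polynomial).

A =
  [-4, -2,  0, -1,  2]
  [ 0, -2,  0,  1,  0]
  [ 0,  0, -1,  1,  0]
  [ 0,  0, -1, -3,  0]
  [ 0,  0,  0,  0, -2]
x^5 + 12*x^4 + 56*x^3 + 128*x^2 + 144*x + 64

Expanding det(x·I − A) (e.g. by cofactor expansion or by noting that A is similar to its Jordan form J, which has the same characteristic polynomial as A) gives
  χ_A(x) = x^5 + 12*x^4 + 56*x^3 + 128*x^2 + 144*x + 64
which factors as (x + 2)^4*(x + 4). The eigenvalues (with algebraic multiplicities) are λ = -4 with multiplicity 1, λ = -2 with multiplicity 4.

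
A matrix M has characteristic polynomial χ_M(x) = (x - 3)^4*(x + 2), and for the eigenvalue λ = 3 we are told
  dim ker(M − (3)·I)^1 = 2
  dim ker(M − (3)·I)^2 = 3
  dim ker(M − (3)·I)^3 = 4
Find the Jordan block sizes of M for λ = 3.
Block sizes for λ = 3: [3, 1]

From the dimensions of kernels of powers, the number of Jordan blocks of size at least j is d_j − d_{j−1} where d_j = dim ker(N^j) (with d_0 = 0). Computing the differences gives [2, 1, 1].
The number of blocks of size exactly k is (#blocks of size ≥ k) − (#blocks of size ≥ k + 1), so the partition is: 1 block(s) of size 1, 1 block(s) of size 3.
In nonincreasing order the block sizes are [3, 1].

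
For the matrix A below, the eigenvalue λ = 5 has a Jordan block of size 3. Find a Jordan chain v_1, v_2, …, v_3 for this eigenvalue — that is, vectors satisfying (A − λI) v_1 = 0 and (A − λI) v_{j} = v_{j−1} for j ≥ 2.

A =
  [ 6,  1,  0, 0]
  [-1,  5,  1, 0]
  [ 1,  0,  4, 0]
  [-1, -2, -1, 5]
A Jordan chain for λ = 5 of length 3:
v_1 = (1, -1, 1, -1)ᵀ
v_2 = (1, 0, 0, -2)ᵀ
v_3 = (0, 1, 0, 0)ᵀ

Let N = A − (5)·I. We want v_3 with N^3 v_3 = 0 but N^2 v_3 ≠ 0; then v_{j-1} := N · v_j for j = 3, …, 2.

Pick v_3 = (0, 1, 0, 0)ᵀ.
Then v_2 = N · v_3 = (1, 0, 0, -2)ᵀ.
Then v_1 = N · v_2 = (1, -1, 1, -1)ᵀ.

Sanity check: (A − (5)·I) v_1 = (0, 0, 0, 0)ᵀ = 0. ✓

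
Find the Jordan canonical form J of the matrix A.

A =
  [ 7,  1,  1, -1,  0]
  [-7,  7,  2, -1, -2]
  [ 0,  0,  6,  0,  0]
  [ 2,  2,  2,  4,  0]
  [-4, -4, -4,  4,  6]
J_3(6) ⊕ J_1(6) ⊕ J_1(6)

The characteristic polynomial is
  det(x·I − A) = x^5 - 30*x^4 + 360*x^3 - 2160*x^2 + 6480*x - 7776 = (x - 6)^5

Eigenvalues and multiplicities (the geometric multiplicity of λ is n − rank(A − λI), which equals the number of Jordan blocks for λ):
  λ = 6: algebraic multiplicity = 5, geometric multiplicity = 3

Determining the block sizes for each eigenvalue:
  λ = 6: with am = 5 and gm = 3, the partition is not yet determined (e.g. several partitions of 5 into 3 parts exist). Let N = A − (6)·I. Computing rank(N^1) = 2, rank(N^2) = 1, rank(N^3) = 0; the number of blocks of size ≥ j is rank(N^{j−1}) − rank(N^j), giving [3, 1, 1]. So we have 1 block(s) of size 3, 2 block(s) of size 1 → block sizes [3, 1, 1]

Assembling the blocks gives a Jordan form
J =
  [6, 1, 0, 0, 0]
  [0, 6, 1, 0, 0]
  [0, 0, 6, 0, 0]
  [0, 0, 0, 6, 0]
  [0, 0, 0, 0, 6]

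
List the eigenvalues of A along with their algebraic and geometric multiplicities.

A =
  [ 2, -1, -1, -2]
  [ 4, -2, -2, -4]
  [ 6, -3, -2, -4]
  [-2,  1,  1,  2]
λ = 0: alg = 4, geom = 2

Step 1 — factor the characteristic polynomial to read off the algebraic multiplicities:
  χ_A(x) = x^4

Step 2 — compute geometric multiplicities via the rank-nullity identity g(λ) = n − rank(A − λI):
  rank(A − (0)·I) = 2, so dim ker(A − (0)·I) = n − 2 = 2

Summary:
  λ = 0: algebraic multiplicity = 4, geometric multiplicity = 2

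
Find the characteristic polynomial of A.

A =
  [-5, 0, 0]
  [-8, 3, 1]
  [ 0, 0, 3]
x^3 - x^2 - 21*x + 45

Expanding det(x·I − A) (e.g. by cofactor expansion or by noting that A is similar to its Jordan form J, which has the same characteristic polynomial as A) gives
  χ_A(x) = x^3 - x^2 - 21*x + 45
which factors as (x - 3)^2*(x + 5). The eigenvalues (with algebraic multiplicities) are λ = -5 with multiplicity 1, λ = 3 with multiplicity 2.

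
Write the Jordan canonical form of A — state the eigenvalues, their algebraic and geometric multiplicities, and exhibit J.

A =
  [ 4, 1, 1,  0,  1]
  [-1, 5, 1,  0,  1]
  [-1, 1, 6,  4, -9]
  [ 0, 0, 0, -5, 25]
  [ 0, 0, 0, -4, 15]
J_3(5) ⊕ J_2(5)

The characteristic polynomial is
  det(x·I − A) = x^5 - 25*x^4 + 250*x^3 - 1250*x^2 + 3125*x - 3125 = (x - 5)^5

Eigenvalues and multiplicities (the geometric multiplicity of λ is n − rank(A − λI), which equals the number of Jordan blocks for λ):
  λ = 5: algebraic multiplicity = 5, geometric multiplicity = 2

Determining the block sizes for each eigenvalue:
  λ = 5: with am = 5 and gm = 2, the partition is not yet determined (e.g. several partitions of 5 into 2 parts exist). Let N = A − (5)·I. Computing rank(N^1) = 3, rank(N^2) = 1, rank(N^3) = 0; the number of blocks of size ≥ j is rank(N^{j−1}) − rank(N^j), giving [2, 2, 1]. So we have 1 block(s) of size 3, 1 block(s) of size 2 → block sizes [3, 2]

Assembling the blocks gives a Jordan form
J =
  [5, 1, 0, 0, 0]
  [0, 5, 1, 0, 0]
  [0, 0, 5, 0, 0]
  [0, 0, 0, 5, 1]
  [0, 0, 0, 0, 5]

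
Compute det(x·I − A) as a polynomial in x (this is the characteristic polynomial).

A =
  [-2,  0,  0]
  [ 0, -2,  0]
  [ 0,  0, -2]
x^3 + 6*x^2 + 12*x + 8

Expanding det(x·I − A) (e.g. by cofactor expansion or by noting that A is similar to its Jordan form J, which has the same characteristic polynomial as A) gives
  χ_A(x) = x^3 + 6*x^2 + 12*x + 8
which factors as (x + 2)^3. The eigenvalues (with algebraic multiplicities) are λ = -2 with multiplicity 3.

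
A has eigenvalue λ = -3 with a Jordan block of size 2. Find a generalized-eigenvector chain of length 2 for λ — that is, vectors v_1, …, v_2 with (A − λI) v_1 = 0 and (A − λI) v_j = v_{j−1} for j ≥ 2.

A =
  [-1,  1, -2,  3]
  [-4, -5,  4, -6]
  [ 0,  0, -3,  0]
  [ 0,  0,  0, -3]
A Jordan chain for λ = -3 of length 2:
v_1 = (2, -4, 0, 0)ᵀ
v_2 = (1, 0, 0, 0)ᵀ

Let N = A − (-3)·I. We want v_2 with N^2 v_2 = 0 but N^1 v_2 ≠ 0; then v_{j-1} := N · v_j for j = 2, …, 2.

Pick v_2 = (1, 0, 0, 0)ᵀ.
Then v_1 = N · v_2 = (2, -4, 0, 0)ᵀ.

Sanity check: (A − (-3)·I) v_1 = (0, 0, 0, 0)ᵀ = 0. ✓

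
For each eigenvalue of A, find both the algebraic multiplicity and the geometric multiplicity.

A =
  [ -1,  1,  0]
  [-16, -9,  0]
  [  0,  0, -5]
λ = -5: alg = 3, geom = 2

Step 1 — factor the characteristic polynomial to read off the algebraic multiplicities:
  χ_A(x) = (x + 5)^3

Step 2 — compute geometric multiplicities via the rank-nullity identity g(λ) = n − rank(A − λI):
  rank(A − (-5)·I) = 1, so dim ker(A − (-5)·I) = n − 1 = 2

Summary:
  λ = -5: algebraic multiplicity = 3, geometric multiplicity = 2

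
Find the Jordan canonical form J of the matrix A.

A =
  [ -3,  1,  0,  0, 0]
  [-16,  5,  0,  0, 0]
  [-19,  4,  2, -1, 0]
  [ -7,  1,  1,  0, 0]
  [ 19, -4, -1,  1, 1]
J_2(1) ⊕ J_2(1) ⊕ J_1(1)

The characteristic polynomial is
  det(x·I − A) = x^5 - 5*x^4 + 10*x^3 - 10*x^2 + 5*x - 1 = (x - 1)^5

Eigenvalues and multiplicities (the geometric multiplicity of λ is n − rank(A − λI), which equals the number of Jordan blocks for λ):
  λ = 1: algebraic multiplicity = 5, geometric multiplicity = 3

Determining the block sizes for each eigenvalue:
  λ = 1: with am = 5 and gm = 3, the partition is not yet determined (e.g. several partitions of 5 into 3 parts exist). Let N = A − (1)·I. Computing rank(N^1) = 2, rank(N^2) = 0; the number of blocks of size ≥ j is rank(N^{j−1}) − rank(N^j), giving [3, 2]. So we have 2 block(s) of size 2, 1 block(s) of size 1 → block sizes [2, 2, 1]

Assembling the blocks gives a Jordan form
J =
  [1, 1, 0, 0, 0]
  [0, 1, 0, 0, 0]
  [0, 0, 1, 1, 0]
  [0, 0, 0, 1, 0]
  [0, 0, 0, 0, 1]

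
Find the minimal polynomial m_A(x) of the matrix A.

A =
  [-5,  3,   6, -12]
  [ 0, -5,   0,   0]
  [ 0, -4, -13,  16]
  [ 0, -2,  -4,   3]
x^2 + 10*x + 25

The characteristic polynomial is χ_A(x) = (x + 5)^4, so the eigenvalues are known. The minimal polynomial is
  m_A(x) = Π_λ (x − λ)^{k_λ}
where k_λ is the size of the *largest* Jordan block for λ (equivalently, the smallest k with (A − λI)^k v = 0 for every generalised eigenvector v of λ).

  λ = -5: largest Jordan block has size 2, contributing (x + 5)^2

So m_A(x) = (x + 5)^2 = x^2 + 10*x + 25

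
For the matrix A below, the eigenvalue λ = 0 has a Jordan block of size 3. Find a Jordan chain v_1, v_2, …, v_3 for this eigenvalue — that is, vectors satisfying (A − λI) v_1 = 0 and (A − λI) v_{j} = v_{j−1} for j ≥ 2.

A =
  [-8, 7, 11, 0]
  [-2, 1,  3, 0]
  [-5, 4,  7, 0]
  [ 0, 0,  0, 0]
A Jordan chain for λ = 0 of length 3:
v_1 = (-5, -1, -3, 0)ᵀ
v_2 = (-8, -2, -5, 0)ᵀ
v_3 = (1, 0, 0, 0)ᵀ

Let N = A − (0)·I. We want v_3 with N^3 v_3 = 0 but N^2 v_3 ≠ 0; then v_{j-1} := N · v_j for j = 3, …, 2.

Pick v_3 = (1, 0, 0, 0)ᵀ.
Then v_2 = N · v_3 = (-8, -2, -5, 0)ᵀ.
Then v_1 = N · v_2 = (-5, -1, -3, 0)ᵀ.

Sanity check: (A − (0)·I) v_1 = (0, 0, 0, 0)ᵀ = 0. ✓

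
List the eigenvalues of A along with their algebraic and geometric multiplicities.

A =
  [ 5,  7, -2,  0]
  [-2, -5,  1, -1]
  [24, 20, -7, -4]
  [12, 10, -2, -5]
λ = -3: alg = 4, geom = 2

Step 1 — factor the characteristic polynomial to read off the algebraic multiplicities:
  χ_A(x) = (x + 3)^4

Step 2 — compute geometric multiplicities via the rank-nullity identity g(λ) = n − rank(A − λI):
  rank(A − (-3)·I) = 2, so dim ker(A − (-3)·I) = n − 2 = 2

Summary:
  λ = -3: algebraic multiplicity = 4, geometric multiplicity = 2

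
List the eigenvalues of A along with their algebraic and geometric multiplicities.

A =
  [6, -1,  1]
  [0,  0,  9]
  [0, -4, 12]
λ = 6: alg = 3, geom = 1

Step 1 — factor the characteristic polynomial to read off the algebraic multiplicities:
  χ_A(x) = (x - 6)^3

Step 2 — compute geometric multiplicities via the rank-nullity identity g(λ) = n − rank(A − λI):
  rank(A − (6)·I) = 2, so dim ker(A − (6)·I) = n − 2 = 1

Summary:
  λ = 6: algebraic multiplicity = 3, geometric multiplicity = 1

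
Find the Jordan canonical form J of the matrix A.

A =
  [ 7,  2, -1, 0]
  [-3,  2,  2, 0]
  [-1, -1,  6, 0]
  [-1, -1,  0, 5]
J_3(5) ⊕ J_1(5)

The characteristic polynomial is
  det(x·I − A) = x^4 - 20*x^3 + 150*x^2 - 500*x + 625 = (x - 5)^4

Eigenvalues and multiplicities (the geometric multiplicity of λ is n − rank(A − λI), which equals the number of Jordan blocks for λ):
  λ = 5: algebraic multiplicity = 4, geometric multiplicity = 2

Determining the block sizes for each eigenvalue:
  λ = 5: with am = 4 and gm = 2, the partition is not yet determined (e.g. several partitions of 4 into 2 parts exist). Let N = A − (5)·I. Computing rank(N^1) = 2, rank(N^2) = 1, rank(N^3) = 0; the number of blocks of size ≥ j is rank(N^{j−1}) − rank(N^j), giving [2, 1, 1]. So we have 1 block(s) of size 3, 1 block(s) of size 1 → block sizes [3, 1]

Assembling the blocks gives a Jordan form
J =
  [5, 1, 0, 0]
  [0, 5, 1, 0]
  [0, 0, 5, 0]
  [0, 0, 0, 5]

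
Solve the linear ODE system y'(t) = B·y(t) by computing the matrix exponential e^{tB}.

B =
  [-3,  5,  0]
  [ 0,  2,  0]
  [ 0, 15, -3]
e^{tB} =
  [exp(-3*t), exp(2*t) - exp(-3*t), 0]
  [0, exp(2*t), 0]
  [0, 3*exp(2*t) - 3*exp(-3*t), exp(-3*t)]

Strategy: write B = P · J · P⁻¹ where J is a Jordan canonical form, so e^{tB} = P · e^{tJ} · P⁻¹, and e^{tJ} can be computed block-by-block.

B has Jordan form
J =
  [-3,  0, 0]
  [ 0, -3, 0]
  [ 0,  0, 2]
(up to reordering of blocks).

Per-block formulas:
  For a 1×1 block at λ = -3: exp(t · [-3]) = [e^(-3t)].
  For a 1×1 block at λ = 2: exp(t · [2]) = [e^(2t)].

After assembling e^{tJ} and conjugating by P, we get:

e^{tB} =
  [exp(-3*t), exp(2*t) - exp(-3*t), 0]
  [0, exp(2*t), 0]
  [0, 3*exp(2*t) - 3*exp(-3*t), exp(-3*t)]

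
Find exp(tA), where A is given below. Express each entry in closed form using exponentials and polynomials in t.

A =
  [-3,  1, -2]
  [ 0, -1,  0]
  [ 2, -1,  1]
e^{tA} =
  [-2*t*exp(-t) + exp(-t), t*exp(-t), -2*t*exp(-t)]
  [0, exp(-t), 0]
  [2*t*exp(-t), -t*exp(-t), 2*t*exp(-t) + exp(-t)]

Strategy: write A = P · J · P⁻¹ where J is a Jordan canonical form, so e^{tA} = P · e^{tJ} · P⁻¹, and e^{tJ} can be computed block-by-block.

A has Jordan form
J =
  [-1,  1,  0]
  [ 0, -1,  0]
  [ 0,  0, -1]
(up to reordering of blocks).

Per-block formulas:
  For a 1×1 block at λ = -1: exp(t · [-1]) = [e^(-1t)].
  For a 2×2 Jordan block J_2(-1): exp(t · J_2(-1)) = e^(-1t)·(I + t·N), where N is the 2×2 nilpotent shift.

After assembling e^{tJ} and conjugating by P, we get:

e^{tA} =
  [-2*t*exp(-t) + exp(-t), t*exp(-t), -2*t*exp(-t)]
  [0, exp(-t), 0]
  [2*t*exp(-t), -t*exp(-t), 2*t*exp(-t) + exp(-t)]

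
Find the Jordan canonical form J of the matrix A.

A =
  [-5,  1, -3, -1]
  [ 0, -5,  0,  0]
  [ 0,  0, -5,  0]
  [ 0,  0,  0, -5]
J_2(-5) ⊕ J_1(-5) ⊕ J_1(-5)

The characteristic polynomial is
  det(x·I − A) = x^4 + 20*x^3 + 150*x^2 + 500*x + 625 = (x + 5)^4

Eigenvalues and multiplicities (the geometric multiplicity of λ is n − rank(A − λI), which equals the number of Jordan blocks for λ):
  λ = -5: algebraic multiplicity = 4, geometric multiplicity = 3

Determining the block sizes for each eigenvalue:
  λ = -5: 3 blocks summing to 4 forces exactly one block of size 2 and the rest size 1 → block sizes [2, 1, 1]

Assembling the blocks gives a Jordan form
J =
  [-5,  1,  0,  0]
  [ 0, -5,  0,  0]
  [ 0,  0, -5,  0]
  [ 0,  0,  0, -5]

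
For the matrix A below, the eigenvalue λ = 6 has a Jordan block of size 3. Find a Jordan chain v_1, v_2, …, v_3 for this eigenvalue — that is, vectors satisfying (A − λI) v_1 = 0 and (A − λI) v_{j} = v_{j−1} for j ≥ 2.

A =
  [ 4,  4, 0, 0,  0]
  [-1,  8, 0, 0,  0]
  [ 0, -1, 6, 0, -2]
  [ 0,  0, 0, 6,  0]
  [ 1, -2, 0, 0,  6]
A Jordan chain for λ = 6 of length 3:
v_1 = (0, 0, -1, 0, 0)ᵀ
v_2 = (-2, -1, 0, 0, 1)ᵀ
v_3 = (1, 0, 0, 0, 0)ᵀ

Let N = A − (6)·I. We want v_3 with N^3 v_3 = 0 but N^2 v_3 ≠ 0; then v_{j-1} := N · v_j for j = 3, …, 2.

Pick v_3 = (1, 0, 0, 0, 0)ᵀ.
Then v_2 = N · v_3 = (-2, -1, 0, 0, 1)ᵀ.
Then v_1 = N · v_2 = (0, 0, -1, 0, 0)ᵀ.

Sanity check: (A − (6)·I) v_1 = (0, 0, 0, 0, 0)ᵀ = 0. ✓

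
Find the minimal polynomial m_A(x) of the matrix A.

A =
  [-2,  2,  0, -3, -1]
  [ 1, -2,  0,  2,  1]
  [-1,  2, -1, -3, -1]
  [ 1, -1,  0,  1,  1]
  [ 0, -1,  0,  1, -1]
x^2 + 2*x + 1

The characteristic polynomial is χ_A(x) = (x + 1)^5, so the eigenvalues are known. The minimal polynomial is
  m_A(x) = Π_λ (x − λ)^{k_λ}
where k_λ is the size of the *largest* Jordan block for λ (equivalently, the smallest k with (A − λI)^k v = 0 for every generalised eigenvector v of λ).

  λ = -1: largest Jordan block has size 2, contributing (x + 1)^2

So m_A(x) = (x + 1)^2 = x^2 + 2*x + 1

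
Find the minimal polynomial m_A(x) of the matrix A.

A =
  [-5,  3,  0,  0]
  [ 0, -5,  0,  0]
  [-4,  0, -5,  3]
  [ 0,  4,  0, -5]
x^2 + 10*x + 25

The characteristic polynomial is χ_A(x) = (x + 5)^4, so the eigenvalues are known. The minimal polynomial is
  m_A(x) = Π_λ (x − λ)^{k_λ}
where k_λ is the size of the *largest* Jordan block for λ (equivalently, the smallest k with (A − λI)^k v = 0 for every generalised eigenvector v of λ).

  λ = -5: largest Jordan block has size 2, contributing (x + 5)^2

So m_A(x) = (x + 5)^2 = x^2 + 10*x + 25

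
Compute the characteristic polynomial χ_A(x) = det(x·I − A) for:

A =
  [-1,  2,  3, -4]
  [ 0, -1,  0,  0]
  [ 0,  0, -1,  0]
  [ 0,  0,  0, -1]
x^4 + 4*x^3 + 6*x^2 + 4*x + 1

Expanding det(x·I − A) (e.g. by cofactor expansion or by noting that A is similar to its Jordan form J, which has the same characteristic polynomial as A) gives
  χ_A(x) = x^4 + 4*x^3 + 6*x^2 + 4*x + 1
which factors as (x + 1)^4. The eigenvalues (with algebraic multiplicities) are λ = -1 with multiplicity 4.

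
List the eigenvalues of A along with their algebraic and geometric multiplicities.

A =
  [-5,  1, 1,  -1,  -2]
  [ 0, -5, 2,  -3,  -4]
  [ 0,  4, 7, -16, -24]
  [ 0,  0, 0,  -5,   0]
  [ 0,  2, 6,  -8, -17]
λ = -5: alg = 5, geom = 3

Step 1 — factor the characteristic polynomial to read off the algebraic multiplicities:
  χ_A(x) = (x + 5)^5

Step 2 — compute geometric multiplicities via the rank-nullity identity g(λ) = n − rank(A − λI):
  rank(A − (-5)·I) = 2, so dim ker(A − (-5)·I) = n − 2 = 3

Summary:
  λ = -5: algebraic multiplicity = 5, geometric multiplicity = 3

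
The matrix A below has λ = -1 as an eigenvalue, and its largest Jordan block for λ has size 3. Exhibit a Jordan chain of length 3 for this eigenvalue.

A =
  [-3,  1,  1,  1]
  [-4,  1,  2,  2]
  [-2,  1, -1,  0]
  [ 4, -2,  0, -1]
A Jordan chain for λ = -1 of length 3:
v_1 = (2, 4, 0, 0)ᵀ
v_2 = (-2, -4, -2, 4)ᵀ
v_3 = (1, 0, 0, 0)ᵀ

Let N = A − (-1)·I. We want v_3 with N^3 v_3 = 0 but N^2 v_3 ≠ 0; then v_{j-1} := N · v_j for j = 3, …, 2.

Pick v_3 = (1, 0, 0, 0)ᵀ.
Then v_2 = N · v_3 = (-2, -4, -2, 4)ᵀ.
Then v_1 = N · v_2 = (2, 4, 0, 0)ᵀ.

Sanity check: (A − (-1)·I) v_1 = (0, 0, 0, 0)ᵀ = 0. ✓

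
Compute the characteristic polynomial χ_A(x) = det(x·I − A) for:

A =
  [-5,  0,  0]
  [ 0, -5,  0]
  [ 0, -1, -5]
x^3 + 15*x^2 + 75*x + 125

Expanding det(x·I − A) (e.g. by cofactor expansion or by noting that A is similar to its Jordan form J, which has the same characteristic polynomial as A) gives
  χ_A(x) = x^3 + 15*x^2 + 75*x + 125
which factors as (x + 5)^3. The eigenvalues (with algebraic multiplicities) are λ = -5 with multiplicity 3.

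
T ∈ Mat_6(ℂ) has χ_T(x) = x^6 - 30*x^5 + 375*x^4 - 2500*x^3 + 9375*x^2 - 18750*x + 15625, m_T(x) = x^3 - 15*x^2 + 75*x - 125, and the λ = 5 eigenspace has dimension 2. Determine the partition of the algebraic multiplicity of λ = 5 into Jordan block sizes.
Block sizes for λ = 5: [3, 3]

Step 1 — from the characteristic polynomial, algebraic multiplicity of λ = 5 is 6. From dim ker(T − (5)·I) = 2, there are exactly 2 Jordan blocks for λ = 5.
Step 2 — from the minimal polynomial, the factor (x − 5)^3 tells us the largest block for λ = 5 has size 3.
Step 3 — with total size 6, 2 blocks, and largest block 3, the block sizes (in nonincreasing order) are [3, 3].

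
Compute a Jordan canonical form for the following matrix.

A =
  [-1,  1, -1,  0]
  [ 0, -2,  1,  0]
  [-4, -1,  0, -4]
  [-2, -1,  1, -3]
J_1(-3) ⊕ J_2(-1) ⊕ J_1(-1)

The characteristic polynomial is
  det(x·I − A) = x^4 + 6*x^3 + 12*x^2 + 10*x + 3 = (x + 1)^3*(x + 3)

Eigenvalues and multiplicities (the geometric multiplicity of λ is n − rank(A − λI), which equals the number of Jordan blocks for λ):
  λ = -3: algebraic multiplicity = 1, geometric multiplicity = 1
  λ = -1: algebraic multiplicity = 3, geometric multiplicity = 2

Determining the block sizes for each eigenvalue:
  λ = -3: one block (gm = 1), so the single block has size am = 1 → block sizes [1]
  λ = -1: 2 blocks summing to 3 forces exactly one block of size 2 and the rest size 1 → block sizes [2, 1]

Assembling the blocks gives a Jordan form
J =
  [-3,  0,  0,  0]
  [ 0, -1,  1,  0]
  [ 0,  0, -1,  0]
  [ 0,  0,  0, -1]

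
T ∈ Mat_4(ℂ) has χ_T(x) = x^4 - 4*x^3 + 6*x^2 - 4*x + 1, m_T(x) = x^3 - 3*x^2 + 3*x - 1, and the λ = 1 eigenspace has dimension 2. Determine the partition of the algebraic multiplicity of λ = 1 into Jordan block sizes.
Block sizes for λ = 1: [3, 1]

Step 1 — from the characteristic polynomial, algebraic multiplicity of λ = 1 is 4. From dim ker(T − (1)·I) = 2, there are exactly 2 Jordan blocks for λ = 1.
Step 2 — from the minimal polynomial, the factor (x − 1)^3 tells us the largest block for λ = 1 has size 3.
Step 3 — with total size 4, 2 blocks, and largest block 3, the block sizes (in nonincreasing order) are [3, 1].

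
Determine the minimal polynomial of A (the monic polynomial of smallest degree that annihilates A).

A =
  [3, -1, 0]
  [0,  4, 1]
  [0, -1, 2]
x^3 - 9*x^2 + 27*x - 27

The characteristic polynomial is χ_A(x) = (x - 3)^3, so the eigenvalues are known. The minimal polynomial is
  m_A(x) = Π_λ (x − λ)^{k_λ}
where k_λ is the size of the *largest* Jordan block for λ (equivalently, the smallest k with (A − λI)^k v = 0 for every generalised eigenvector v of λ).

  λ = 3: largest Jordan block has size 3, contributing (x − 3)^3

So m_A(x) = (x - 3)^3 = x^3 - 9*x^2 + 27*x - 27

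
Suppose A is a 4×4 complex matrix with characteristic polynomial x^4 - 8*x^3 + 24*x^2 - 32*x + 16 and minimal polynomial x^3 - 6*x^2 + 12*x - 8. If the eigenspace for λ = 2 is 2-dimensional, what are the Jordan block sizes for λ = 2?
Block sizes for λ = 2: [3, 1]

Step 1 — from the characteristic polynomial, algebraic multiplicity of λ = 2 is 4. From dim ker(A − (2)·I) = 2, there are exactly 2 Jordan blocks for λ = 2.
Step 2 — from the minimal polynomial, the factor (x − 2)^3 tells us the largest block for λ = 2 has size 3.
Step 3 — with total size 4, 2 blocks, and largest block 3, the block sizes (in nonincreasing order) are [3, 1].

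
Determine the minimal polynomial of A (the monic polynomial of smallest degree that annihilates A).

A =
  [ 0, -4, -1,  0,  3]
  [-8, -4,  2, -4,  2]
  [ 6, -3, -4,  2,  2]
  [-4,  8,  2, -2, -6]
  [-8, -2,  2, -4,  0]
x^3 + 6*x^2 + 12*x + 8

The characteristic polynomial is χ_A(x) = (x + 2)^5, so the eigenvalues are known. The minimal polynomial is
  m_A(x) = Π_λ (x − λ)^{k_λ}
where k_λ is the size of the *largest* Jordan block for λ (equivalently, the smallest k with (A − λI)^k v = 0 for every generalised eigenvector v of λ).

  λ = -2: largest Jordan block has size 3, contributing (x + 2)^3

So m_A(x) = (x + 2)^3 = x^3 + 6*x^2 + 12*x + 8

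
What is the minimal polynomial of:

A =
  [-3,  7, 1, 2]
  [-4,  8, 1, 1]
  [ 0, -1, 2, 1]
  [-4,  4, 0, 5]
x^2 - 6*x + 9

The characteristic polynomial is χ_A(x) = (x - 3)^4, so the eigenvalues are known. The minimal polynomial is
  m_A(x) = Π_λ (x − λ)^{k_λ}
where k_λ is the size of the *largest* Jordan block for λ (equivalently, the smallest k with (A − λI)^k v = 0 for every generalised eigenvector v of λ).

  λ = 3: largest Jordan block has size 2, contributing (x − 3)^2

So m_A(x) = (x - 3)^2 = x^2 - 6*x + 9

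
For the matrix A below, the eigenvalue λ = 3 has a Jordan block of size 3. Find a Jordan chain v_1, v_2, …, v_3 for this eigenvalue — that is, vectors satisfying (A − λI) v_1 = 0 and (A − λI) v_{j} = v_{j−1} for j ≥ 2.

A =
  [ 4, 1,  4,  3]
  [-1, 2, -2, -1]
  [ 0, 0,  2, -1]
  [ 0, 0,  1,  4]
A Jordan chain for λ = 3 of length 3:
v_1 = (1, -1, 0, 0)ᵀ
v_2 = (4, -2, -1, 1)ᵀ
v_3 = (0, 0, 1, 0)ᵀ

Let N = A − (3)·I. We want v_3 with N^3 v_3 = 0 but N^2 v_3 ≠ 0; then v_{j-1} := N · v_j for j = 3, …, 2.

Pick v_3 = (0, 0, 1, 0)ᵀ.
Then v_2 = N · v_3 = (4, -2, -1, 1)ᵀ.
Then v_1 = N · v_2 = (1, -1, 0, 0)ᵀ.

Sanity check: (A − (3)·I) v_1 = (0, 0, 0, 0)ᵀ = 0. ✓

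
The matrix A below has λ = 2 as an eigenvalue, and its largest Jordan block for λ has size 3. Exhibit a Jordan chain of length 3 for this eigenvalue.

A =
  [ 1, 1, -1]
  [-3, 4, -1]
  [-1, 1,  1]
A Jordan chain for λ = 2 of length 3:
v_1 = (-1, -2, -1)ᵀ
v_2 = (-1, -3, -1)ᵀ
v_3 = (1, 0, 0)ᵀ

Let N = A − (2)·I. We want v_3 with N^3 v_3 = 0 but N^2 v_3 ≠ 0; then v_{j-1} := N · v_j for j = 3, …, 2.

Pick v_3 = (1, 0, 0)ᵀ.
Then v_2 = N · v_3 = (-1, -3, -1)ᵀ.
Then v_1 = N · v_2 = (-1, -2, -1)ᵀ.

Sanity check: (A − (2)·I) v_1 = (0, 0, 0)ᵀ = 0. ✓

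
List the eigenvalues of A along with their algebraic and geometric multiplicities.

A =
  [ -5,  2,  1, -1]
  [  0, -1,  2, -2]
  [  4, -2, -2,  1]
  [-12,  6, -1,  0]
λ = -5: alg = 1, geom = 1; λ = -1: alg = 3, geom = 2

Step 1 — factor the characteristic polynomial to read off the algebraic multiplicities:
  χ_A(x) = (x + 1)^3*(x + 5)

Step 2 — compute geometric multiplicities via the rank-nullity identity g(λ) = n − rank(A − λI):
  rank(A − (-5)·I) = 3, so dim ker(A − (-5)·I) = n − 3 = 1
  rank(A − (-1)·I) = 2, so dim ker(A − (-1)·I) = n − 2 = 2

Summary:
  λ = -5: algebraic multiplicity = 1, geometric multiplicity = 1
  λ = -1: algebraic multiplicity = 3, geometric multiplicity = 2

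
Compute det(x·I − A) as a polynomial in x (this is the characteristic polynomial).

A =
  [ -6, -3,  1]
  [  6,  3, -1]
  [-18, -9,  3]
x^3

Expanding det(x·I − A) (e.g. by cofactor expansion or by noting that A is similar to its Jordan form J, which has the same characteristic polynomial as A) gives
  χ_A(x) = x^3
which factors as x^3. The eigenvalues (with algebraic multiplicities) are λ = 0 with multiplicity 3.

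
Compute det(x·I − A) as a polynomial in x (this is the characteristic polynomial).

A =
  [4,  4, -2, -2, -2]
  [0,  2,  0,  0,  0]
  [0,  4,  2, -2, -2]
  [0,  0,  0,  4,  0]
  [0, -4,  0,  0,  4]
x^5 - 16*x^4 + 100*x^3 - 304*x^2 + 448*x - 256

Expanding det(x·I − A) (e.g. by cofactor expansion or by noting that A is similar to its Jordan form J, which has the same characteristic polynomial as A) gives
  χ_A(x) = x^5 - 16*x^4 + 100*x^3 - 304*x^2 + 448*x - 256
which factors as (x - 4)^3*(x - 2)^2. The eigenvalues (with algebraic multiplicities) are λ = 2 with multiplicity 2, λ = 4 with multiplicity 3.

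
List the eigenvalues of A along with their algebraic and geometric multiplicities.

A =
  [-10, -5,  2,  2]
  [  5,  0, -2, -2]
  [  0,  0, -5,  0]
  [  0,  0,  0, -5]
λ = -5: alg = 4, geom = 3

Step 1 — factor the characteristic polynomial to read off the algebraic multiplicities:
  χ_A(x) = (x + 5)^4

Step 2 — compute geometric multiplicities via the rank-nullity identity g(λ) = n − rank(A − λI):
  rank(A − (-5)·I) = 1, so dim ker(A − (-5)·I) = n − 1 = 3

Summary:
  λ = -5: algebraic multiplicity = 4, geometric multiplicity = 3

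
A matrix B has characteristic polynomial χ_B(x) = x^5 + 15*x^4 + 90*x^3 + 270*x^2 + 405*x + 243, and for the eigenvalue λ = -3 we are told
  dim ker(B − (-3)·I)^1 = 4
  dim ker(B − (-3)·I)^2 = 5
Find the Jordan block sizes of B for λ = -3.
Block sizes for λ = -3: [2, 1, 1, 1]

From the dimensions of kernels of powers, the number of Jordan blocks of size at least j is d_j − d_{j−1} where d_j = dim ker(N^j) (with d_0 = 0). Computing the differences gives [4, 1].
The number of blocks of size exactly k is (#blocks of size ≥ k) − (#blocks of size ≥ k + 1), so the partition is: 3 block(s) of size 1, 1 block(s) of size 2.
In nonincreasing order the block sizes are [2, 1, 1, 1].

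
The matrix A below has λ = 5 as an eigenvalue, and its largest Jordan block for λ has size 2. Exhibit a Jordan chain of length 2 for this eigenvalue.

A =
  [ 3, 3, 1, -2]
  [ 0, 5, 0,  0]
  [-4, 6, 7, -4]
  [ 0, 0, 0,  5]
A Jordan chain for λ = 5 of length 2:
v_1 = (-2, 0, -4, 0)ᵀ
v_2 = (1, 0, 0, 0)ᵀ

Let N = A − (5)·I. We want v_2 with N^2 v_2 = 0 but N^1 v_2 ≠ 0; then v_{j-1} := N · v_j for j = 2, …, 2.

Pick v_2 = (1, 0, 0, 0)ᵀ.
Then v_1 = N · v_2 = (-2, 0, -4, 0)ᵀ.

Sanity check: (A − (5)·I) v_1 = (0, 0, 0, 0)ᵀ = 0. ✓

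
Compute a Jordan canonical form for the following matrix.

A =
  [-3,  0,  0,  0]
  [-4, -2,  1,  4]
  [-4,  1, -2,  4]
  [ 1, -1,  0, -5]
J_3(-3) ⊕ J_1(-3)

The characteristic polynomial is
  det(x·I − A) = x^4 + 12*x^3 + 54*x^2 + 108*x + 81 = (x + 3)^4

Eigenvalues and multiplicities (the geometric multiplicity of λ is n − rank(A − λI), which equals the number of Jordan blocks for λ):
  λ = -3: algebraic multiplicity = 4, geometric multiplicity = 2

Determining the block sizes for each eigenvalue:
  λ = -3: with am = 4 and gm = 2, the partition is not yet determined (e.g. several partitions of 4 into 2 parts exist). Let N = A − (-3)·I. Computing rank(N^1) = 2, rank(N^2) = 1, rank(N^3) = 0; the number of blocks of size ≥ j is rank(N^{j−1}) − rank(N^j), giving [2, 1, 1]. So we have 1 block(s) of size 3, 1 block(s) of size 1 → block sizes [3, 1]

Assembling the blocks gives a Jordan form
J =
  [-3,  1,  0,  0]
  [ 0, -3,  1,  0]
  [ 0,  0, -3,  0]
  [ 0,  0,  0, -3]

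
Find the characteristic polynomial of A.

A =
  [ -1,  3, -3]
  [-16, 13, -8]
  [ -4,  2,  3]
x^3 - 15*x^2 + 75*x - 125

Expanding det(x·I − A) (e.g. by cofactor expansion or by noting that A is similar to its Jordan form J, which has the same characteristic polynomial as A) gives
  χ_A(x) = x^3 - 15*x^2 + 75*x - 125
which factors as (x - 5)^3. The eigenvalues (with algebraic multiplicities) are λ = 5 with multiplicity 3.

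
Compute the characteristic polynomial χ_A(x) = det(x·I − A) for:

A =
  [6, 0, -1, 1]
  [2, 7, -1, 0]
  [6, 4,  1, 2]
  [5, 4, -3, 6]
x^4 - 20*x^3 + 150*x^2 - 500*x + 625

Expanding det(x·I − A) (e.g. by cofactor expansion or by noting that A is similar to its Jordan form J, which has the same characteristic polynomial as A) gives
  χ_A(x) = x^4 - 20*x^3 + 150*x^2 - 500*x + 625
which factors as (x - 5)^4. The eigenvalues (with algebraic multiplicities) are λ = 5 with multiplicity 4.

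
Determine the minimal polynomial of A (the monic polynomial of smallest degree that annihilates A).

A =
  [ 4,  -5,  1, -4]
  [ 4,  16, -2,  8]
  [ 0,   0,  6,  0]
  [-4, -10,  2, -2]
x^2 - 12*x + 36

The characteristic polynomial is χ_A(x) = (x - 6)^4, so the eigenvalues are known. The minimal polynomial is
  m_A(x) = Π_λ (x − λ)^{k_λ}
where k_λ is the size of the *largest* Jordan block for λ (equivalently, the smallest k with (A − λI)^k v = 0 for every generalised eigenvector v of λ).

  λ = 6: largest Jordan block has size 2, contributing (x − 6)^2

So m_A(x) = (x - 6)^2 = x^2 - 12*x + 36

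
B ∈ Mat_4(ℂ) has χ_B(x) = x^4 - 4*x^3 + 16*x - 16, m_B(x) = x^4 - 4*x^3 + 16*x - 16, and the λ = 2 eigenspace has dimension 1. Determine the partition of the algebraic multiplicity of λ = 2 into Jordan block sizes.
Block sizes for λ = 2: [3]

Step 1 — from the characteristic polynomial, algebraic multiplicity of λ = 2 is 3. From dim ker(B − (2)·I) = 1, there are exactly 1 Jordan blocks for λ = 2.
Step 2 — from the minimal polynomial, the factor (x − 2)^3 tells us the largest block for λ = 2 has size 3.
Step 3 — with total size 3, 1 blocks, and largest block 3, the block sizes (in nonincreasing order) are [3].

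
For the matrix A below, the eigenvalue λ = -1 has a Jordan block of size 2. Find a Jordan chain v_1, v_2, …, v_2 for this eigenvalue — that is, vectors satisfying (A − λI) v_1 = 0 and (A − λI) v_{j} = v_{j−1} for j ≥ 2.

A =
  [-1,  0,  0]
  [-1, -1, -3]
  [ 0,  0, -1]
A Jordan chain for λ = -1 of length 2:
v_1 = (0, -1, 0)ᵀ
v_2 = (1, 0, 0)ᵀ

Let N = A − (-1)·I. We want v_2 with N^2 v_2 = 0 but N^1 v_2 ≠ 0; then v_{j-1} := N · v_j for j = 2, …, 2.

Pick v_2 = (1, 0, 0)ᵀ.
Then v_1 = N · v_2 = (0, -1, 0)ᵀ.

Sanity check: (A − (-1)·I) v_1 = (0, 0, 0)ᵀ = 0. ✓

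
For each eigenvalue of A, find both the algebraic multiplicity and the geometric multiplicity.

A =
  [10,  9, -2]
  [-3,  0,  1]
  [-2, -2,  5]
λ = 5: alg = 3, geom = 1

Step 1 — factor the characteristic polynomial to read off the algebraic multiplicities:
  χ_A(x) = (x - 5)^3

Step 2 — compute geometric multiplicities via the rank-nullity identity g(λ) = n − rank(A − λI):
  rank(A − (5)·I) = 2, so dim ker(A − (5)·I) = n − 2 = 1

Summary:
  λ = 5: algebraic multiplicity = 3, geometric multiplicity = 1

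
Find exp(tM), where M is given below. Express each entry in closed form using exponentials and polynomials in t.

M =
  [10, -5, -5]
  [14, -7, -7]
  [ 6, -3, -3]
e^{tM} =
  [10*t + 1, -5*t, -5*t]
  [14*t, 1 - 7*t, -7*t]
  [6*t, -3*t, 1 - 3*t]

Strategy: write M = P · J · P⁻¹ where J is a Jordan canonical form, so e^{tM} = P · e^{tJ} · P⁻¹, and e^{tJ} can be computed block-by-block.

M has Jordan form
J =
  [0, 1, 0]
  [0, 0, 0]
  [0, 0, 0]
(up to reordering of blocks).

Per-block formulas:
  For a 1×1 block at λ = 0: exp(t · [0]) = [e^(0t)].
  For a 2×2 Jordan block J_2(0): exp(t · J_2(0)) = e^(0t)·(I + t·N), where N is the 2×2 nilpotent shift.

After assembling e^{tJ} and conjugating by P, we get:

e^{tM} =
  [10*t + 1, -5*t, -5*t]
  [14*t, 1 - 7*t, -7*t]
  [6*t, -3*t, 1 - 3*t]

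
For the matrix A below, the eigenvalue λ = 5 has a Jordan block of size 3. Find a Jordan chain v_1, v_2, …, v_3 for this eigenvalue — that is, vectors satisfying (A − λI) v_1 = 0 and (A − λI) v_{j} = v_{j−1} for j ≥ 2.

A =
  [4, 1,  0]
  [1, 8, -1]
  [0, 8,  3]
A Jordan chain for λ = 5 of length 3:
v_1 = (2, 2, 8)ᵀ
v_2 = (-1, 1, 0)ᵀ
v_3 = (1, 0, 0)ᵀ

Let N = A − (5)·I. We want v_3 with N^3 v_3 = 0 but N^2 v_3 ≠ 0; then v_{j-1} := N · v_j for j = 3, …, 2.

Pick v_3 = (1, 0, 0)ᵀ.
Then v_2 = N · v_3 = (-1, 1, 0)ᵀ.
Then v_1 = N · v_2 = (2, 2, 8)ᵀ.

Sanity check: (A − (5)·I) v_1 = (0, 0, 0)ᵀ = 0. ✓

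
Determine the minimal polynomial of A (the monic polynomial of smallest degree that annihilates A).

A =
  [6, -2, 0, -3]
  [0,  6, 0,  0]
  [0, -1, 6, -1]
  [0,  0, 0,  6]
x^2 - 12*x + 36

The characteristic polynomial is χ_A(x) = (x - 6)^4, so the eigenvalues are known. The minimal polynomial is
  m_A(x) = Π_λ (x − λ)^{k_λ}
where k_λ is the size of the *largest* Jordan block for λ (equivalently, the smallest k with (A − λI)^k v = 0 for every generalised eigenvector v of λ).

  λ = 6: largest Jordan block has size 2, contributing (x − 6)^2

So m_A(x) = (x - 6)^2 = x^2 - 12*x + 36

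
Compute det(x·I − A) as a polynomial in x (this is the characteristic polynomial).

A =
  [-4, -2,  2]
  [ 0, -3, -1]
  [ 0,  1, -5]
x^3 + 12*x^2 + 48*x + 64

Expanding det(x·I − A) (e.g. by cofactor expansion or by noting that A is similar to its Jordan form J, which has the same characteristic polynomial as A) gives
  χ_A(x) = x^3 + 12*x^2 + 48*x + 64
which factors as (x + 4)^3. The eigenvalues (with algebraic multiplicities) are λ = -4 with multiplicity 3.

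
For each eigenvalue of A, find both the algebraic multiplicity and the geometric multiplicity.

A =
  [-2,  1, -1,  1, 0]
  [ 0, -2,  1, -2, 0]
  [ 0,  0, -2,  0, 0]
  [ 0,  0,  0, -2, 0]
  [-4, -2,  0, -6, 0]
λ = -2: alg = 4, geom = 2; λ = 0: alg = 1, geom = 1

Step 1 — factor the characteristic polynomial to read off the algebraic multiplicities:
  χ_A(x) = x*(x + 2)^4

Step 2 — compute geometric multiplicities via the rank-nullity identity g(λ) = n − rank(A − λI):
  rank(A − (-2)·I) = 3, so dim ker(A − (-2)·I) = n − 3 = 2
  rank(A − (0)·I) = 4, so dim ker(A − (0)·I) = n − 4 = 1

Summary:
  λ = -2: algebraic multiplicity = 4, geometric multiplicity = 2
  λ = 0: algebraic multiplicity = 1, geometric multiplicity = 1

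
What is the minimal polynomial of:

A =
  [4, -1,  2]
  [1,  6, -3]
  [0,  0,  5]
x^3 - 15*x^2 + 75*x - 125

The characteristic polynomial is χ_A(x) = (x - 5)^3, so the eigenvalues are known. The minimal polynomial is
  m_A(x) = Π_λ (x − λ)^{k_λ}
where k_λ is the size of the *largest* Jordan block for λ (equivalently, the smallest k with (A − λI)^k v = 0 for every generalised eigenvector v of λ).

  λ = 5: largest Jordan block has size 3, contributing (x − 5)^3

So m_A(x) = (x - 5)^3 = x^3 - 15*x^2 + 75*x - 125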